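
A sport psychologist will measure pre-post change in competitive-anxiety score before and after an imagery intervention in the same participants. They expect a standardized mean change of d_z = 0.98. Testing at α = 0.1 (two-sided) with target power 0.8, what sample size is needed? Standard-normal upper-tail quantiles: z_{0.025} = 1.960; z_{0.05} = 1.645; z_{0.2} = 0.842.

For a paired (one-sample on differences) test: n = ((z_{α/2} + z_β) / d)².
z_{α/2} + z_β = 1.645 + 0.842 = 2.487.
n = (2.487 / 0.98)² = 2.538² = 6.44.
Round up.

n = 7 pairs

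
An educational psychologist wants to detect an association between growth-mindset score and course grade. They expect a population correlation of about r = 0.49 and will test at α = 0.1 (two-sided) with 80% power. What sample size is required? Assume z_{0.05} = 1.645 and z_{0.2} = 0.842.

n = 25

Fisher's z: C = ½·ln((1+r)/(1−r)) = ½·ln(2.9216) = 0.5361.
n = ((z_{α/2} + z_β)/C)² + 3.
(1.645 + 0.842) / 0.5361 = 2.487 / 0.5361 = 4.639.
n = 4.639² + 3 = 21.52 + 3 = 24.5.
Round up.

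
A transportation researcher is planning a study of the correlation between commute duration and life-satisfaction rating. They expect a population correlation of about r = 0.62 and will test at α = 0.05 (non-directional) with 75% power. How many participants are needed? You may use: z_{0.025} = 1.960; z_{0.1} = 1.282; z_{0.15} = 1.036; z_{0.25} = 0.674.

Fisher's z: C = ½·ln((1+r)/(1−r)) = ½·ln(4.2632) = 0.7250.
n = ((z_{α/2} + z_β)/C)² + 3.
(1.960 + 0.674) / 0.7250 = 2.634 / 0.7250 = 3.633.
n = 3.633² + 3 = 13.20 + 3 = 16.2.
Round up.

n = 17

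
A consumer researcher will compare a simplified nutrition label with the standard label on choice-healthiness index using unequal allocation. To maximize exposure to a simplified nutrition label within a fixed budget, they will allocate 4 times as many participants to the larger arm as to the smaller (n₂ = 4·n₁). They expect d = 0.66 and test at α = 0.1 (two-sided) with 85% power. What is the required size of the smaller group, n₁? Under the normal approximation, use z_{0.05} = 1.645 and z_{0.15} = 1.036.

n₁ = 21

With allocation ratio k = n₂/n₁ = 4, Var(x̄₁−x̄₂) = σ²(1/n₁ + 1/(k·n₁)) = σ²·(k+1)/(k·n₁).
So n₁ = (1 + 1/k)·((z_{α/2} + z_β)/d)² = 1.250 × (2.681/0.66)².
n₁ = 1.250 × 16.50 = 20.6.
Round up: n₁ = 21, giving n₂ = 4 × 21 = 84.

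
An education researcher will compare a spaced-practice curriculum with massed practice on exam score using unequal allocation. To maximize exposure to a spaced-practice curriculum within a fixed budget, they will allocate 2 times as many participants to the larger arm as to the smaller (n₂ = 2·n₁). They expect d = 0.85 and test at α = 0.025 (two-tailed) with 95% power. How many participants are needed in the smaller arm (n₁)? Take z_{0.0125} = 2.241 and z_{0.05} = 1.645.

With allocation ratio k = n₂/n₁ = 2, Var(x̄₁−x̄₂) = σ²(1/n₁ + 1/(k·n₁)) = σ²·(k+1)/(k·n₁).
So n₁ = (1 + 1/k)·((z_{α/2} + z_β)/d)² = 1.500 × (3.886/0.85)².
n₁ = 1.500 × 20.90 = 31.4.
Round up: n₁ = 32, giving n₂ = 2 × 32 = 64.

n₁ = 32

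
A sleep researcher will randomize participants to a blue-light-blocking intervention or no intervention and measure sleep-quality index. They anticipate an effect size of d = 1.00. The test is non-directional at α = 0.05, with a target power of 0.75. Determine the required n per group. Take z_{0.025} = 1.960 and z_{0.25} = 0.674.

For two independent groups with equal n: n = 2·((z_{α/2} + z_β) / d)².
z_{α/2} + z_β = 1.960 + 0.674 = 2.634.
n = 2 × (2.634 / 1.00)² = 2 × 2.634² = 2 × 6.94 = 13.9.
Round up to the next whole participant.

n = 14 per group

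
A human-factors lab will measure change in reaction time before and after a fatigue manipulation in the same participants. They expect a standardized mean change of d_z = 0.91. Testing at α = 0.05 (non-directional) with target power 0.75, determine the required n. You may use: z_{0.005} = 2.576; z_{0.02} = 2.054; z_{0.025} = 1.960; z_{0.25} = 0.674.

For a paired (one-sample on differences) test: n = ((z_{α/2} + z_β) / d)².
z_{α/2} + z_β = 1.960 + 0.674 = 2.634.
n = (2.634 / 0.91)² = 2.895² = 8.38.
Round up.

n = 9 pairs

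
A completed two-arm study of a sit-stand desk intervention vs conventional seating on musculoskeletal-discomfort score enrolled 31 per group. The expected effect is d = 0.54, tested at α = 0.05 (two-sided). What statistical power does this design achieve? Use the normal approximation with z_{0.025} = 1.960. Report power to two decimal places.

For two equal groups, power = Φ(d·√(n/2) − z_{α/2}).
d·√(n/2) = 0.54 × √(31/2) = 0.54 × 3.937 = 2.126.
z_β = 2.126 − 1.960 = 0.166.
Power = Φ(0.166) = 0.566.

power ≈ 0.57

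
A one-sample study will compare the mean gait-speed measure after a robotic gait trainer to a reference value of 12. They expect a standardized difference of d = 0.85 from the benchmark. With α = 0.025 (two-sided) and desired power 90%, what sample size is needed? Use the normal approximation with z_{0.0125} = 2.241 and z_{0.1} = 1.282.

n = 18

For a one-sample test: n = ((z_{α/2} + z_β) / d)².
z_{α/2} + z_β = 2.241 + 1.282 = 3.523.
n = (3.523 / 0.85)² = 4.145² = 17.18.
Round up.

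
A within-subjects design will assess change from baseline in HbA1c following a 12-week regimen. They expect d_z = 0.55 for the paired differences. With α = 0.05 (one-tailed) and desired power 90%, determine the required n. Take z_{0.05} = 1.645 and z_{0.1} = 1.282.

For a paired (one-sample on differences) test: n = ((z_{α} + z_β) / d)².
z_{α} + z_β = 1.645 + 1.282 = 2.927.
n = (2.927 / 0.55)² = 5.322² = 28.32.
Round up.

n = 29 pairs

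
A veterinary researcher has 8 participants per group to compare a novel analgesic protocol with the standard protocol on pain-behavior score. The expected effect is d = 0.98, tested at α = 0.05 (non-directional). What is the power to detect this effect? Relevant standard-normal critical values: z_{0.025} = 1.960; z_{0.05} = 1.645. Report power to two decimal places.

power ≈ 0.50

For two equal groups, power = Φ(d·√(n/2) − z_{α/2}).
d·√(n/2) = 0.98 × √(8/2) = 0.98 × 2.000 = 1.960.
z_β = 1.960 − 1.960 = 0.000.
Power = Φ(0.000) = 0.500.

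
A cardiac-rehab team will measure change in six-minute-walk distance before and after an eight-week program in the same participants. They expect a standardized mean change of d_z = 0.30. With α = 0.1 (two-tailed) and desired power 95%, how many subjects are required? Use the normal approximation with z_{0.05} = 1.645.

n = 121 pairs

For a paired (one-sample on differences) test: n = ((z_{α/2} + z_β) / d)².
z_{α/2} + z_β = 1.645 + 1.645 = 3.290.
n = (3.290 / 0.30)² = 10.967² = 120.27.
Round up.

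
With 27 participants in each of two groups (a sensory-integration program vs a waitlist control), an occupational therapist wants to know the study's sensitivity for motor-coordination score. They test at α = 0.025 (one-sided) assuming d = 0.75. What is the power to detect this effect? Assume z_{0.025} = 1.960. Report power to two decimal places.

For two equal groups, power = Φ(d·√(n/2) − z_{α}).
d·√(n/2) = 0.75 × √(27/2) = 0.75 × 3.674 = 2.756.
z_β = 2.756 − 1.960 = 0.796.
Power = Φ(0.796) = 0.787.

power ≈ 0.79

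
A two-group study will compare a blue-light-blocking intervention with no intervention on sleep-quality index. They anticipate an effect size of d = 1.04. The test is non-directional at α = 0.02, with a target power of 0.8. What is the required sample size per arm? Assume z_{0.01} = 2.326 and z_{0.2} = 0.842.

For two independent groups with equal n: n = 2·((z_{α/2} + z_β) / d)².
z_{α/2} + z_β = 2.326 + 0.842 = 3.168.
n = 2 × (3.168 / 1.04)² = 2 × 3.046² = 2 × 9.28 = 18.6.
Round up to the next whole participant.

n = 19 per group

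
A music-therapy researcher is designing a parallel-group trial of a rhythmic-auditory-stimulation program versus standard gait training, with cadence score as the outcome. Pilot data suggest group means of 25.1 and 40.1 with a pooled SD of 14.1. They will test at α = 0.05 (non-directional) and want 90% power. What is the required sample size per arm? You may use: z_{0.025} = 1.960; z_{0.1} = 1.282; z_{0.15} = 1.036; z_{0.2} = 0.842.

Cohen's d = |M₁ − M₂| / SD_pooled = |25.1 − 40.1| / 14.1 = 15.0 / 14.1 = 1.064.
For two independent groups with equal n: n = 2·((z_{α/2} + z_β) / d)².
z_{α/2} + z_β = 1.960 + 1.282 = 3.242.
n = 2 × (3.242 / 1.064)² = 2 × 3.047² = 2 × 9.28 = 18.6.
Round up to the next whole participant.

n = 19 per group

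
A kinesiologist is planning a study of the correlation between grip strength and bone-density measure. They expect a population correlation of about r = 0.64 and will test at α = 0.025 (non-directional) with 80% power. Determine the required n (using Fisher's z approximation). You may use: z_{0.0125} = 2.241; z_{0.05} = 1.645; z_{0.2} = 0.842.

Fisher's z: C = ½·ln((1+r)/(1−r)) = ½·ln(4.5556) = 0.7582.
n = ((z_{α/2} + z_β)/C)² + 3.
(2.241 + 0.842) / 0.7582 = 3.083 / 0.7582 = 4.066.
n = 4.066² + 3 = 16.53 + 3 = 19.5.
Round up.

n = 20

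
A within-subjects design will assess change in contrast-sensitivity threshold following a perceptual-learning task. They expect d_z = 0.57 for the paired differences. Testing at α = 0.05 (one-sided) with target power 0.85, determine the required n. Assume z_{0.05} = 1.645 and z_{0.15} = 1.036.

n = 23 pairs

For a paired (one-sample on differences) test: n = ((z_{α} + z_β) / d)².
z_{α} + z_β = 1.645 + 1.036 = 2.681.
n = (2.681 / 0.57)² = 4.704² = 22.12.
Round up.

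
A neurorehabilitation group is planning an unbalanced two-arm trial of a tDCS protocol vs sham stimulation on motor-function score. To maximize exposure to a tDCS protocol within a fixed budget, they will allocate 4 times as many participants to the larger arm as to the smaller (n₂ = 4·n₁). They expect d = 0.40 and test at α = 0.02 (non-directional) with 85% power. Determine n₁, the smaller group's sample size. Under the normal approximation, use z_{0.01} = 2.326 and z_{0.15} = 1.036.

With allocation ratio k = n₂/n₁ = 4, Var(x̄₁−x̄₂) = σ²(1/n₁ + 1/(k·n₁)) = σ²·(k+1)/(k·n₁).
So n₁ = (1 + 1/k)·((z_{α/2} + z_β)/d)² = 1.250 × (3.362/0.40)².
n₁ = 1.250 × 70.64 = 88.3.
Round up: n₁ = 89, giving n₂ = 4 × 89 = 356.

n₁ = 89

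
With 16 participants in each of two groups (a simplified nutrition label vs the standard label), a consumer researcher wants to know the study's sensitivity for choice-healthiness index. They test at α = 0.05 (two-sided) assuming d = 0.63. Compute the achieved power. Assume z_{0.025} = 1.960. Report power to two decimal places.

For two equal groups, power = Φ(d·√(n/2) − z_{α/2}).
d·√(n/2) = 0.63 × √(16/2) = 0.63 × 2.828 = 1.782.
z_β = 1.782 − 1.960 = -0.178.
Power = Φ(-0.178) = 0.429.

power ≈ 0.43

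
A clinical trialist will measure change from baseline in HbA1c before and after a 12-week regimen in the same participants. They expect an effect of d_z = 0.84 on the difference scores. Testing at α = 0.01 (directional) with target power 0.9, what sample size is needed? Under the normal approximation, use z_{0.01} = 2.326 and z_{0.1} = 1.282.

n = 19 pairs

For a paired (one-sample on differences) test: n = ((z_{α} + z_β) / d)².
z_{α} + z_β = 2.326 + 1.282 = 3.608.
n = (3.608 / 0.84)² = 4.295² = 18.45.
Round up.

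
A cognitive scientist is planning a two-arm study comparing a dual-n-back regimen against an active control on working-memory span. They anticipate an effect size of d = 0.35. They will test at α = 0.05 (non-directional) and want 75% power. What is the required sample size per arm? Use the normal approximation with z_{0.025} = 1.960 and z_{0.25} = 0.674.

For two independent groups with equal n: n = 2·((z_{α/2} + z_β) / d)².
z_{α/2} + z_β = 1.960 + 0.674 = 2.634.
n = 2 × (2.634 / 0.35)² = 2 × 7.526² = 2 × 56.64 = 113.3.
Round up to the next whole participant.

n = 114 per group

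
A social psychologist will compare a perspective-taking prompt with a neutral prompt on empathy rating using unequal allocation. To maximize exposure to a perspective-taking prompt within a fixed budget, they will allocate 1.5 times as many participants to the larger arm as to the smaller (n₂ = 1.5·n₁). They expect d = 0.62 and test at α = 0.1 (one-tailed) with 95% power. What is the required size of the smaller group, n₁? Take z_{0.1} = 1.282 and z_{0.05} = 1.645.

With allocation ratio k = n₂/n₁ = 1.5, Var(x̄₁−x̄₂) = σ²(1/n₁ + 1/(k·n₁)) = σ²·(k+1)/(k·n₁).
So n₁ = (1 + 1/k)·((z_{α} + z_β)/d)² = 1.667 × (2.927/0.62)².
n₁ = 1.667 × 22.29 = 37.1.
Round up: n₁ = 38, giving n₂ = 1.5 × 38 = 57.

n₁ = 38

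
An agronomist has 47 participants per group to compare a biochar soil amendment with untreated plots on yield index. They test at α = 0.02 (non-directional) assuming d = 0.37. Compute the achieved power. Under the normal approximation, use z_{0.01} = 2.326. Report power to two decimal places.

For two equal groups, power = Φ(d·√(n/2) − z_{α/2}).
d·√(n/2) = 0.37 × √(47/2) = 0.37 × 4.848 = 1.794.
z_β = 1.794 − 2.326 = -0.532.
Power = Φ(-0.532) = 0.297.

power ≈ 0.30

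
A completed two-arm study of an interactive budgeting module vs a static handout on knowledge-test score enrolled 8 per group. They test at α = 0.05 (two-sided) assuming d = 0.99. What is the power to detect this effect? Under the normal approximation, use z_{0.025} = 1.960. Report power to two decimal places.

power ≈ 0.51

For two equal groups, power = Φ(d·√(n/2) − z_{α/2}).
d·√(n/2) = 0.99 × √(8/2) = 0.99 × 2.000 = 1.980.
z_β = 1.980 − 1.960 = 0.020.
Power = Φ(0.020) = 0.508.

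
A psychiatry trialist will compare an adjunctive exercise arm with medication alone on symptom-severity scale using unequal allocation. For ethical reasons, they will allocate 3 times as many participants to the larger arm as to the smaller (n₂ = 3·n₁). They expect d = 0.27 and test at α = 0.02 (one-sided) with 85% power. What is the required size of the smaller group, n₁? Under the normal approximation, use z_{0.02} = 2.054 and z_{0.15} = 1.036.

With allocation ratio k = n₂/n₁ = 3, Var(x̄₁−x̄₂) = σ²(1/n₁ + 1/(k·n₁)) = σ²·(k+1)/(k·n₁).
So n₁ = (1 + 1/k)·((z_{α} + z_β)/d)² = 1.333 × (3.090/0.27)².
n₁ = 1.333 × 130.98 = 174.6.
Round up: n₁ = 175, giving n₂ = 3 × 175 = 525.

n₁ = 175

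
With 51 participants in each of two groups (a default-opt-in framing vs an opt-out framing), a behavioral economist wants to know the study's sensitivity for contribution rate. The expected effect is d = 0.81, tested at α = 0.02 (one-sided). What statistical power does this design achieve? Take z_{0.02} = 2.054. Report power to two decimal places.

power ≈ 0.98

For two equal groups, power = Φ(d·√(n/2) − z_{α}).
d·√(n/2) = 0.81 × √(51/2) = 0.81 × 5.050 = 4.090.
z_β = 4.090 − 2.054 = 2.036.
Power = Φ(2.036) = 0.979.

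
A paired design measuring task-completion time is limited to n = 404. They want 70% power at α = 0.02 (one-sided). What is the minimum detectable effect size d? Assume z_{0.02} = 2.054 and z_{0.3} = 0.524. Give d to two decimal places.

For a single sample (or paired design) of n = 404: d_min = (z_{α} + z_β)/√n.
z-sum = 2.054 + 0.524 = 2.578.
d_min = 2.578 / √404 = 2.578 / 20.100 = 0.128.

d_min ≈ 0.13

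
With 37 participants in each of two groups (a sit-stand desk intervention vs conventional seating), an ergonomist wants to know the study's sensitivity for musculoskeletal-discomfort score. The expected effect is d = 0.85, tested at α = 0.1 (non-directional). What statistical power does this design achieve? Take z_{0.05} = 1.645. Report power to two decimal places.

For two equal groups, power = Φ(d·√(n/2) − z_{α/2}).
d·√(n/2) = 0.85 × √(37/2) = 0.85 × 4.301 = 3.656.
z_β = 3.656 − 1.645 = 2.011.
Power = Φ(2.011) = 0.978.

power ≈ 0.98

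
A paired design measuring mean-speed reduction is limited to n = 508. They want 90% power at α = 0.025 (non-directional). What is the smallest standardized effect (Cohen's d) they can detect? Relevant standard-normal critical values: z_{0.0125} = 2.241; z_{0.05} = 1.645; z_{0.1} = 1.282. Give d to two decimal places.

For a single sample (or paired design) of n = 508: d_min = (z_{α/2} + z_β)/√n.
z-sum = 2.241 + 1.282 = 3.523.
d_min = 3.523 / √508 = 3.523 / 22.539 = 0.156.

d_min ≈ 0.16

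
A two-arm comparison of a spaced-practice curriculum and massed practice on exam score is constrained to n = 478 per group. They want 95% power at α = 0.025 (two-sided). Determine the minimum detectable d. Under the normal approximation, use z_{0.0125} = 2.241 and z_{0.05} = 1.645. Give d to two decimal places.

For two independent groups of n = 478 each: d_min = (z_{α/2} + z_β)·√(2/n).
z-sum = 2.241 + 1.645 = 3.886.
d_min = 3.886 × √(2/478) = 3.886 × 0.0647 = 0.251.

d_min ≈ 0.25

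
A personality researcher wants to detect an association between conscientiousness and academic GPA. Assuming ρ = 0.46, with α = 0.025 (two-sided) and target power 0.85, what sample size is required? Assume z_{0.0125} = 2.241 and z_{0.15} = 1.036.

n = 47

Fisher's z: C = ½·ln((1+r)/(1−r)) = ½·ln(2.7037) = 0.4973.
n = ((z_{α/2} + z_β)/C)² + 3.
(2.241 + 1.036) / 0.4973 = 3.277 / 0.4973 = 6.590.
n = 6.590² + 3 = 43.42 + 3 = 46.4.
Round up.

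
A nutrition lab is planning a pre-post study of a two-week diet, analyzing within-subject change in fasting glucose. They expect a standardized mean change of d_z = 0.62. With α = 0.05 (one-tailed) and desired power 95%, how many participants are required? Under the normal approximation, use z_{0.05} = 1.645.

n = 29 pairs

For a paired (one-sample on differences) test: n = ((z_{α} + z_β) / d)².
z_{α} + z_β = 1.645 + 1.645 = 3.290.
n = (3.290 / 0.62)² = 5.306² = 28.16.
Round up.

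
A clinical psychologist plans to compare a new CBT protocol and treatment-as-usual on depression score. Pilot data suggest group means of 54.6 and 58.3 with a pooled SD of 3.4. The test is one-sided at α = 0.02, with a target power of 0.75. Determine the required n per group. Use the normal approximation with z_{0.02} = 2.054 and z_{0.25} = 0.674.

Cohen's d = |M₁ − M₂| / SD_pooled = |54.6 − 58.3| / 3.4 = 3.7 / 3.4 = 1.088.
For two independent groups with equal n: n = 2·((z_{α} + z_β) / d)².
z_{α} + z_β = 2.054 + 0.674 = 2.728.
n = 2 × (2.728 / 1.088)² = 2 × 2.507² = 2 × 6.29 = 12.6.
Round up to the next whole participant.

n = 13 per group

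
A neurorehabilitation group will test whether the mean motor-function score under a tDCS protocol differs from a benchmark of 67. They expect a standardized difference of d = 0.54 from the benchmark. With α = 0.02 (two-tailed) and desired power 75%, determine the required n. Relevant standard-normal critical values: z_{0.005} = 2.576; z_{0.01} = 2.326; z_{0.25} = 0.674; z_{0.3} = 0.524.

For a one-sample test: n = ((z_{α/2} + z_β) / d)².
z_{α/2} + z_β = 2.326 + 0.674 = 3.000.
n = (3.000 / 0.54)² = 5.556² = 30.86.
Round up.

n = 31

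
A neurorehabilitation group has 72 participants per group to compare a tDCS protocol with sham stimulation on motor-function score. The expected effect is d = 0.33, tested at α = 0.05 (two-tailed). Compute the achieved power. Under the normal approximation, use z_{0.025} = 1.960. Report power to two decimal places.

power ≈ 0.51

For two equal groups, power = Φ(d·√(n/2) − z_{α/2}).
d·√(n/2) = 0.33 × √(72/2) = 0.33 × 6.000 = 1.980.
z_β = 1.980 − 1.960 = 0.020.
Power = Φ(0.020) = 0.508.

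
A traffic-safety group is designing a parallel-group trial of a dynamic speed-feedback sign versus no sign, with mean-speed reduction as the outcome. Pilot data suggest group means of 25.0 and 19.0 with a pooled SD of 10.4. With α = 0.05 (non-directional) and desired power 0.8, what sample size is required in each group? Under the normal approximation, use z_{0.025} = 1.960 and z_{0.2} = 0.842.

n = 48 per group

Cohen's d = |M₁ − M₂| / SD_pooled = |25.0 − 19.0| / 10.4 = 6.0 / 10.4 = 0.577.
For two independent groups with equal n: n = 2·((z_{α/2} + z_β) / d)².
z_{α/2} + z_β = 1.960 + 0.842 = 2.802.
n = 2 × (2.802 / 0.577)² = 2 × 4.856² = 2 × 23.58 = 47.2.
Round up to the next whole participant.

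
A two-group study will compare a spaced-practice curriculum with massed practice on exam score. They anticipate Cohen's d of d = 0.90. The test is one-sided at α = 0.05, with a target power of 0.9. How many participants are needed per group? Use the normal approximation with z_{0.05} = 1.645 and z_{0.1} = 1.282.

For two independent groups with equal n: n = 2·((z_{α} + z_β) / d)².
z_{α} + z_β = 1.645 + 1.282 = 2.927.
n = 2 × (2.927 / 0.90)² = 2 × 3.252² = 2 × 10.58 = 21.2.
Round up to the next whole participant.

n = 22 per group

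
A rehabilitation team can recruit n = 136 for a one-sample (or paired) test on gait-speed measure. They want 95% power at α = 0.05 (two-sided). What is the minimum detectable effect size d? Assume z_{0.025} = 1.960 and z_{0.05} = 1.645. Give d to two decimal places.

For a single sample (or paired design) of n = 136: d_min = (z_{α/2} + z_β)/√n.
z-sum = 1.960 + 1.645 = 3.605.
d_min = 3.605 / √136 = 3.605 / 11.662 = 0.309.

d_min ≈ 0.31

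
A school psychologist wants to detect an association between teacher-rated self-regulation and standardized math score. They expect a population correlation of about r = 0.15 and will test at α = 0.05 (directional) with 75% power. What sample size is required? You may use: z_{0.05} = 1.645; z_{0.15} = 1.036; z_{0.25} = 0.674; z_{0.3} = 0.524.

n = 239

Fisher's z: C = ½·ln((1+r)/(1−r)) = ½·ln(1.3529) = 0.1511.
n = ((z_{α} + z_β)/C)² + 3.
(1.645 + 0.674) / 0.1511 = 2.319 / 0.1511 = 15.347.
n = 15.347² + 3 = 235.54 + 3 = 238.5.
Round up.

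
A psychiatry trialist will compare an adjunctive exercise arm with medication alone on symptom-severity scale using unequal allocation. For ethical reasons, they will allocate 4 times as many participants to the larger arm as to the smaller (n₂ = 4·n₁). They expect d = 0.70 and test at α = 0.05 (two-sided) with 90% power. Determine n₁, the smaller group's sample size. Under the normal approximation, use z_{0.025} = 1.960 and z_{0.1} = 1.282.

n₁ = 27

With allocation ratio k = n₂/n₁ = 4, Var(x̄₁−x̄₂) = σ²(1/n₁ + 1/(k·n₁)) = σ²·(k+1)/(k·n₁).
So n₁ = (1 + 1/k)·((z_{α/2} + z_β)/d)² = 1.250 × (3.242/0.70)².
n₁ = 1.250 × 21.45 = 26.8.
Round up: n₁ = 27, giving n₂ = 4 × 27 = 108.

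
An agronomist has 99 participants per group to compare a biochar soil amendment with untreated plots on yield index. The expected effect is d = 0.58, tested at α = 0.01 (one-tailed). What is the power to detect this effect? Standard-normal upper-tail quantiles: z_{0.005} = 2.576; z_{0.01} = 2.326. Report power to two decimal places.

power ≈ 0.96

For two equal groups, power = Φ(d·√(n/2) − z_{α}).
d·√(n/2) = 0.58 × √(99/2) = 0.58 × 7.036 = 4.081.
z_β = 4.081 − 2.326 = 1.755.
Power = Φ(1.755) = 0.960.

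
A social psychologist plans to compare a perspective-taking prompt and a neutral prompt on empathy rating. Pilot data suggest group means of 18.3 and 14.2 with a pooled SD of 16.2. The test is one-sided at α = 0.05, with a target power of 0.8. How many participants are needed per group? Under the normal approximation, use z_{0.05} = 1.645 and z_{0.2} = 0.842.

Cohen's d = |M₁ − M₂| / SD_pooled = |18.3 − 14.2| / 16.2 = 4.1 / 16.2 = 0.253.
For two independent groups with equal n: n = 2·((z_{α} + z_β) / d)².
z_{α} + z_β = 1.645 + 0.842 = 2.487.
n = 2 × (2.487 / 0.253)² = 2 × 9.830² = 2 × 96.63 = 193.3.
Round up to the next whole participant.

n = 194 per group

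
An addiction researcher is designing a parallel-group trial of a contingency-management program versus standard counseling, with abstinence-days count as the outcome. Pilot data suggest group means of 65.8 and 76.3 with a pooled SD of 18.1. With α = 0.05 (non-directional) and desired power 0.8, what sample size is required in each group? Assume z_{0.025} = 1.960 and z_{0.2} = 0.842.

Cohen's d = |M₁ − M₂| / SD_pooled = |65.8 − 76.3| / 18.1 = 10.5 / 18.1 = 0.580.
For two independent groups with equal n: n = 2·((z_{α/2} + z_β) / d)².
z_{α/2} + z_β = 1.960 + 0.842 = 2.802.
n = 2 × (2.802 / 0.580)² = 2 × 4.831² = 2 × 23.34 = 46.7.
Round up to the next whole participant.

n = 47 per group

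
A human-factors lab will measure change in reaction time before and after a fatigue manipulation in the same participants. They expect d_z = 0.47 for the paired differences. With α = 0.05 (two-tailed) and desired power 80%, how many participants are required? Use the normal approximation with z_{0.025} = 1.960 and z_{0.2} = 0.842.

n = 36 pairs

For a paired (one-sample on differences) test: n = ((z_{α/2} + z_β) / d)².
z_{α/2} + z_β = 1.960 + 0.842 = 2.802.
n = (2.802 / 0.47)² = 5.962² = 35.54.
Round up.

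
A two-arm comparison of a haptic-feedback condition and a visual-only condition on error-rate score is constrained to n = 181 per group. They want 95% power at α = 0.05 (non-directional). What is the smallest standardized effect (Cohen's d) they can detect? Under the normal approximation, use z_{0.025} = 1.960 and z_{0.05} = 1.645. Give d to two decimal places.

For two independent groups of n = 181 each: d_min = (z_{α/2} + z_β)·√(2/n).
z-sum = 1.960 + 1.645 = 3.605.
d_min = 3.605 × √(2/181) = 3.605 × 0.1051 = 0.379.

d_min ≈ 0.38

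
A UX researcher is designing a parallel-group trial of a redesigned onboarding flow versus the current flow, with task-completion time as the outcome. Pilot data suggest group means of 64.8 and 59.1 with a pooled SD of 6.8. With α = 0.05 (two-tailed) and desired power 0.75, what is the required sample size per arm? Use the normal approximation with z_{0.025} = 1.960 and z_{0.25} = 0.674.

n = 20 per group

Cohen's d = |M₁ − M₂| / SD_pooled = |64.8 − 59.1| / 6.8 = 5.7 / 6.8 = 0.838.
For two independent groups with equal n: n = 2·((z_{α/2} + z_β) / d)².
z_{α/2} + z_β = 1.960 + 0.674 = 2.634.
n = 2 × (2.634 / 0.838)² = 2 × 3.143² = 2 × 9.88 = 19.8.
Round up to the next whole participant.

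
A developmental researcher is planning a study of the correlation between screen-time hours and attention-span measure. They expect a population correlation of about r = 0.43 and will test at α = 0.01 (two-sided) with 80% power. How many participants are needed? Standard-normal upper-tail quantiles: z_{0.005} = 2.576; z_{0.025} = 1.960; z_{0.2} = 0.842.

n = 59

Fisher's z: C = ½·ln((1+r)/(1−r)) = ½·ln(2.5088) = 0.4599.
n = ((z_{α/2} + z_β)/C)² + 3.
(2.576 + 0.842) / 0.4599 = 3.418 / 0.4599 = 7.432.
n = 7.432² + 3 = 55.24 + 3 = 58.2.
Round up.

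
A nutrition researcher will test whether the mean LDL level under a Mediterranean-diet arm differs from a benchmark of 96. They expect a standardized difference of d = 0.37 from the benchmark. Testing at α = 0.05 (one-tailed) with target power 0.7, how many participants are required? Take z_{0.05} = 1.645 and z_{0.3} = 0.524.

n = 35

For a one-sample test: n = ((z_{α} + z_β) / d)².
z_{α} + z_β = 1.645 + 0.524 = 2.169.
n = (2.169 / 0.37)² = 5.862² = 34.36.
Round up.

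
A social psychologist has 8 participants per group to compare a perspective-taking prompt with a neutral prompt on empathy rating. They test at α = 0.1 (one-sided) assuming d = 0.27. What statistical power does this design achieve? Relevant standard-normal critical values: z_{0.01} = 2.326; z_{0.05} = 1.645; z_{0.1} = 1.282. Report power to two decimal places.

For two equal groups, power = Φ(d·√(n/2) − z_{α}).
d·√(n/2) = 0.27 × √(8/2) = 0.27 × 2.000 = 0.540.
z_β = 0.540 − 1.282 = -0.742.
Power = Φ(-0.742) = 0.229.

power ≈ 0.23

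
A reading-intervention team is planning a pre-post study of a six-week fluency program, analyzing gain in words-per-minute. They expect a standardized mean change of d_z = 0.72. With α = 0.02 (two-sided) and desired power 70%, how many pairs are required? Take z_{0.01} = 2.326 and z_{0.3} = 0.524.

n = 16 pairs

For a paired (one-sample on differences) test: n = ((z_{α/2} + z_β) / d)².
z_{α/2} + z_β = 2.326 + 0.524 = 2.850.
n = (2.850 / 0.72)² = 3.958² = 15.67.
Round up.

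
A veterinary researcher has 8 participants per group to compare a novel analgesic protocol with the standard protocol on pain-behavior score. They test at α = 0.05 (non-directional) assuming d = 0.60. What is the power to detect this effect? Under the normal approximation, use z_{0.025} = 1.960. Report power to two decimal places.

For two equal groups, power = Φ(d·√(n/2) − z_{α/2}).
d·√(n/2) = 0.60 × √(8/2) = 0.60 × 2.000 = 1.200.
z_β = 1.200 − 1.960 = -0.760.
Power = Φ(-0.760) = 0.224.

power ≈ 0.22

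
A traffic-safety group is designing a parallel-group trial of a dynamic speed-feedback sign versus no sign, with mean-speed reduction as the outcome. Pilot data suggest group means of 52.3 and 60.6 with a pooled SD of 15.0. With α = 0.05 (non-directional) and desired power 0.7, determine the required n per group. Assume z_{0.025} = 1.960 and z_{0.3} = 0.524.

n = 41 per group

Cohen's d = |M₁ − M₂| / SD_pooled = |52.3 − 60.6| / 15.0 = 8.3 / 15.0 = 0.553.
For two independent groups with equal n: n = 2·((z_{α/2} + z_β) / d)².
z_{α/2} + z_β = 1.960 + 0.524 = 2.484.
n = 2 × (2.484 / 0.553)² = 2 × 4.492² = 2 × 20.18 = 40.4.
Round up to the next whole participant.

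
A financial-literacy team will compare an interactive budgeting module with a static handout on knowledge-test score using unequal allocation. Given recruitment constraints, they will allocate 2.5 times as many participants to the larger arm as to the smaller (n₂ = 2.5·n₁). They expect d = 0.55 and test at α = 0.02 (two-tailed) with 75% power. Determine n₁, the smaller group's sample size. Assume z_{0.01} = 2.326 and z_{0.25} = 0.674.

With allocation ratio k = n₂/n₁ = 2.5, Var(x̄₁−x̄₂) = σ²(1/n₁ + 1/(k·n₁)) = σ²·(k+1)/(k·n₁).
So n₁ = (1 + 1/k)·((z_{α/2} + z_β)/d)² = 1.400 × (3.000/0.55)².
n₁ = 1.400 × 29.75 = 41.7.
Round up: n₁ = 42, giving n₂ = 2.5 × 42 = 105.

n₁ = 42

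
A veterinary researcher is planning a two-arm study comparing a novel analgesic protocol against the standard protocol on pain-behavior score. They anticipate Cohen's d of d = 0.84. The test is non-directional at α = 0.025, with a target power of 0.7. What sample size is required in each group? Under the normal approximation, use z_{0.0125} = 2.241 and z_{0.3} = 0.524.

n = 22 per group

For two independent groups with equal n: n = 2·((z_{α/2} + z_β) / d)².
z_{α/2} + z_β = 2.241 + 0.524 = 2.765.
n = 2 × (2.765 / 0.84)² = 2 × 3.292² = 2 × 10.84 = 21.7.
Round up to the next whole participant.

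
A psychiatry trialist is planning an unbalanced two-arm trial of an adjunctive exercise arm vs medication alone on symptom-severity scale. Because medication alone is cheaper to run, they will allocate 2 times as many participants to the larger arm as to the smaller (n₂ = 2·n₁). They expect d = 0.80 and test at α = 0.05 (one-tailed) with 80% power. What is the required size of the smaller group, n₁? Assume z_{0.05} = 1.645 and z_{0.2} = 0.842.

With allocation ratio k = n₂/n₁ = 2, Var(x̄₁−x̄₂) = σ²(1/n₁ + 1/(k·n₁)) = σ²·(k+1)/(k·n₁).
So n₁ = (1 + 1/k)·((z_{α} + z_β)/d)² = 1.500 × (2.487/0.80)².
n₁ = 1.500 × 9.66 = 14.5.
Round up: n₁ = 15, giving n₂ = 2 × 15 = 30.

n₁ = 15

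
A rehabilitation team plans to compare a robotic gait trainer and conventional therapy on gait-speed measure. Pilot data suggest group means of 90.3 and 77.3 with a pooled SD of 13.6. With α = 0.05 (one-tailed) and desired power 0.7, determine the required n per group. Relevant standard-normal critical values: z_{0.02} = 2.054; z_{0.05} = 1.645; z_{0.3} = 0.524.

Cohen's d = |M₁ − M₂| / SD_pooled = |90.3 − 77.3| / 13.6 = 13.0 / 13.6 = 0.956.
For two independent groups with equal n: n = 2·((z_{α} + z_β) / d)².
z_{α} + z_β = 1.645 + 0.524 = 2.169.
n = 2 × (2.169 / 0.956)² = 2 × 2.269² = 2 × 5.15 = 10.3.
Round up to the next whole participant.

n = 11 per group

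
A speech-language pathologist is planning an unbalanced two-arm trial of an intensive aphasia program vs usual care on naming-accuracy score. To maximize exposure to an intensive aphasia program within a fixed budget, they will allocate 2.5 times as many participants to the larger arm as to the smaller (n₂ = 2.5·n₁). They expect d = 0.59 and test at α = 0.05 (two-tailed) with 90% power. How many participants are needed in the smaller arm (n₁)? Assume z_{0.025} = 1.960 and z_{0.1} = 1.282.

n₁ = 43

With allocation ratio k = n₂/n₁ = 2.5, Var(x̄₁−x̄₂) = σ²(1/n₁ + 1/(k·n₁)) = σ²·(k+1)/(k·n₁).
So n₁ = (1 + 1/k)·((z_{α/2} + z_β)/d)² = 1.400 × (3.242/0.59)².
n₁ = 1.400 × 30.19 = 42.3.
Round up: n₁ = 43, giving n₂ = ⌈2.5 × 43⌉ = ⌈107.5⌉ = 108.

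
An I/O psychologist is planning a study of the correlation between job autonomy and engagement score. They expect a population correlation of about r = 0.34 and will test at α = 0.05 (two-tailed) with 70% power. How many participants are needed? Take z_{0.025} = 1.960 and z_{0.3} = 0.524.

Fisher's z: C = ½·ln((1+r)/(1−r)) = ½·ln(2.0303) = 0.3541.
n = ((z_{α/2} + z_β)/C)² + 3.
(1.960 + 0.524) / 0.3541 = 2.484 / 0.3541 = 7.015.
n = 7.015² + 3 = 49.21 + 3 = 52.2.
Round up.

n = 53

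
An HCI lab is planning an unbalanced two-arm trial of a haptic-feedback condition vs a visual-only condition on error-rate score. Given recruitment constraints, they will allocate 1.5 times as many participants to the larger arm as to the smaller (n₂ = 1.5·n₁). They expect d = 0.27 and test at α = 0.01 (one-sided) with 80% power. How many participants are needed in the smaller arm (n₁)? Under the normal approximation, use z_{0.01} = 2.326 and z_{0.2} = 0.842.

With allocation ratio k = n₂/n₁ = 1.5, Var(x̄₁−x̄₂) = σ²(1/n₁ + 1/(k·n₁)) = σ²·(k+1)/(k·n₁).
So n₁ = (1 + 1/k)·((z_{α} + z_β)/d)² = 1.667 × (3.168/0.27)².
n₁ = 1.667 × 137.67 = 229.5.
Round up: n₁ = 230, giving n₂ = 1.5 × 230 = 345.

n₁ = 230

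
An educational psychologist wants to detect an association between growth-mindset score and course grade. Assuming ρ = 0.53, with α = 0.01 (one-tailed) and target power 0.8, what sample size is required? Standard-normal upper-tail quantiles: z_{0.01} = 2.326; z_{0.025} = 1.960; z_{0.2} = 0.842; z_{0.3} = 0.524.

n = 32

Fisher's z: C = ½·ln((1+r)/(1−r)) = ½·ln(3.2553) = 0.5901.
n = ((z_{α} + z_β)/C)² + 3.
(2.326 + 0.842) / 0.5901 = 3.168 / 0.5901 = 5.369.
n = 5.369² + 3 = 28.82 + 3 = 31.8.
Round up.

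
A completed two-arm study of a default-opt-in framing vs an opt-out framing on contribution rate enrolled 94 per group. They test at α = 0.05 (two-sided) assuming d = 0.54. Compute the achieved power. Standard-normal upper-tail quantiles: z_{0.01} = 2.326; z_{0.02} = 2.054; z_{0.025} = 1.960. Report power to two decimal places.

For two equal groups, power = Φ(d·√(n/2) − z_{α/2}).
d·√(n/2) = 0.54 × √(94/2) = 0.54 × 6.856 = 3.702.
z_β = 3.702 − 1.960 = 1.742.
Power = Φ(1.742) = 0.959.

power ≈ 0.96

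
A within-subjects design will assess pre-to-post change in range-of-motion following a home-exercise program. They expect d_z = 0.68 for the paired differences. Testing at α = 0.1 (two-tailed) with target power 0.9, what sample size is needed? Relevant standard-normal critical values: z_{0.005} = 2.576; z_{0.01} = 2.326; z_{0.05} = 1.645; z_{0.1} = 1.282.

For a paired (one-sample on differences) test: n = ((z_{α/2} + z_β) / d)².
z_{α/2} + z_β = 1.645 + 1.282 = 2.927.
n = (2.927 / 0.68)² = 4.304² = 18.53.
Round up.

n = 19 pairs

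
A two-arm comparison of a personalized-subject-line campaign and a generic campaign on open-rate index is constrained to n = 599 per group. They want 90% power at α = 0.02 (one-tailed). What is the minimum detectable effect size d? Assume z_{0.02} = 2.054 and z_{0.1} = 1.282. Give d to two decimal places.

For two independent groups of n = 599 each: d_min = (z_{α} + z_β)·√(2/n).
z-sum = 2.054 + 1.282 = 3.336.
d_min = 3.336 × √(2/599) = 3.336 × 0.0578 = 0.193.

d_min ≈ 0.19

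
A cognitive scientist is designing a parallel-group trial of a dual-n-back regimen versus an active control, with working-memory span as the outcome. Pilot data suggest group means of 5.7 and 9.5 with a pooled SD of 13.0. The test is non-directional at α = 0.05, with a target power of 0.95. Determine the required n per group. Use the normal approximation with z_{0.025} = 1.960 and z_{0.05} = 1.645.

n = 305 per group

Cohen's d = |M₁ − M₂| / SD_pooled = |5.7 − 9.5| / 13.0 = 3.8 / 13.0 = 0.292.
For two independent groups with equal n: n = 2·((z_{α/2} + z_β) / d)².
z_{α/2} + z_β = 1.960 + 1.645 = 3.605.
n = 2 × (3.605 / 0.292)² = 2 × 12.346² = 2 × 152.42 = 304.8.
Round up to the next whole participant.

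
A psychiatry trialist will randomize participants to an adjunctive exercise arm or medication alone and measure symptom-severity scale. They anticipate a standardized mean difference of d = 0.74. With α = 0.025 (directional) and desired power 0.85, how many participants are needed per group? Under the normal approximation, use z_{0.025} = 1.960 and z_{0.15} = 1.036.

n = 33 per group

For two independent groups with equal n: n = 2·((z_{α} + z_β) / d)².
z_{α} + z_β = 1.960 + 1.036 = 2.996.
n = 2 × (2.996 / 0.74)² = 2 × 4.049² = 2 × 16.39 = 32.8.
Round up to the next whole participant.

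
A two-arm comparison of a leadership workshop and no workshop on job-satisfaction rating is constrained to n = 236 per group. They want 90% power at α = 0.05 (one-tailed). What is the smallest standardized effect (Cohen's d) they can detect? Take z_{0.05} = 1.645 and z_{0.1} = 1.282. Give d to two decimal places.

d_min ≈ 0.27

For two independent groups of n = 236 each: d_min = (z_{α} + z_β)·√(2/n).
z-sum = 1.645 + 1.282 = 2.927.
d_min = 2.927 × √(2/236) = 2.927 × 0.0921 = 0.269.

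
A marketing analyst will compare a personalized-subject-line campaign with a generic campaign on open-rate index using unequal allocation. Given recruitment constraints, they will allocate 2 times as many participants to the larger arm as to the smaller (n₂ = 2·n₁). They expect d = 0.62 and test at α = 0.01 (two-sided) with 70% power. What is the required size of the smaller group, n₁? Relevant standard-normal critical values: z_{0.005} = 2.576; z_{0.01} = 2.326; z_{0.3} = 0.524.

With allocation ratio k = n₂/n₁ = 2, Var(x̄₁−x̄₂) = σ²(1/n₁ + 1/(k·n₁)) = σ²·(k+1)/(k·n₁).
So n₁ = (1 + 1/k)·((z_{α/2} + z_β)/d)² = 1.500 × (3.100/0.62)².
n₁ = 1.500 × 25.00 = 37.5.
Round up: n₁ = 38, giving n₂ = 2 × 38 = 76.

n₁ = 38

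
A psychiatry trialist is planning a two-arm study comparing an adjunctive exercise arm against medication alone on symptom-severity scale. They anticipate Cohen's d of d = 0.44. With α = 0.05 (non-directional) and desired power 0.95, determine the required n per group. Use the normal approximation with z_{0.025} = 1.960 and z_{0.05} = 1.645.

n = 135 per group

For two independent groups with equal n: n = 2·((z_{α/2} + z_β) / d)².
z_{α/2} + z_β = 1.960 + 1.645 = 3.605.
n = 2 × (3.605 / 0.44)² = 2 × 8.193² = 2 × 67.13 = 134.3.
Round up to the next whole participant.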